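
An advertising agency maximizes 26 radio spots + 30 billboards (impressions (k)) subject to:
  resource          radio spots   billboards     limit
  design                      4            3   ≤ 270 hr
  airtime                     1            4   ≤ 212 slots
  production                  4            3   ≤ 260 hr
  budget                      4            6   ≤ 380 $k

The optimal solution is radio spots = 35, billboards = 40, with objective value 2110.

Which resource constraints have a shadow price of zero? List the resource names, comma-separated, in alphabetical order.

airtime, design

design: 260/270 (slack 10)
airtime: 195/212 (slack 17)
production: 260/260 (binding)
budget: 380/380 (binding)
By complementary slackness, a constraint with positive slack has shadow price 0 → airtime, design.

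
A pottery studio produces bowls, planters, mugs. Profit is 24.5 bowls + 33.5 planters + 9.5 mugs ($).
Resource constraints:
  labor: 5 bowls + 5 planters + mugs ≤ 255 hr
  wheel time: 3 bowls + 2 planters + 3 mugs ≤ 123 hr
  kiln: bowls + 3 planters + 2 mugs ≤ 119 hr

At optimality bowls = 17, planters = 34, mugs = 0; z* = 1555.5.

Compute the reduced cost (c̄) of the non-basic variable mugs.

-3.5

Check each constraint at x*: labor 255/255 (tight); wheel time 119/123 (slack 4); kiln 119/119 (tight).
Since wheel time is not tight, its dual is 0.
Dual feasibility on the basic columns requires 5·y_labor + 1·y_kiln = 24.5, 5·y_labor + 3·y_kiln = 33.5.
→ y_labor = 4 and y_kiln = 4.5.
Reduced cost of mugs: c₃ − yᵀa₃ = 9.5 − (4·1 + 4.5·2) = 9.5 − 13 = -3.5.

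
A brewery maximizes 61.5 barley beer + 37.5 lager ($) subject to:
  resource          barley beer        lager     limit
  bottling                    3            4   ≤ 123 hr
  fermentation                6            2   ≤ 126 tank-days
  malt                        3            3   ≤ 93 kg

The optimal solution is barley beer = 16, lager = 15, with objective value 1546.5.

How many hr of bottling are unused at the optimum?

15

bottling used = 3·16 + 4·15 = 108; slack = 123 − 108 = 15.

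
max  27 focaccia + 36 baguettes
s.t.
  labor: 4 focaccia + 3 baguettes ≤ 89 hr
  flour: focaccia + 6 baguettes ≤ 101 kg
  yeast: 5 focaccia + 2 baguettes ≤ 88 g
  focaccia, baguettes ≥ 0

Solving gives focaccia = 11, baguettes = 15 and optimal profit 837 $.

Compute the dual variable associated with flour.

Binding: labor and flour. Non-binding: yeast (3 unused).
Since yeast is not tight, its dual is 0.
From A_Bᵀ y = c: 4·y_labor + 1·y_flour = 27; 3·y_labor + 6·y_flour = 36.
Solving: y_labor = 6, y_flour = 3.
Shadow price of flour = 3.

3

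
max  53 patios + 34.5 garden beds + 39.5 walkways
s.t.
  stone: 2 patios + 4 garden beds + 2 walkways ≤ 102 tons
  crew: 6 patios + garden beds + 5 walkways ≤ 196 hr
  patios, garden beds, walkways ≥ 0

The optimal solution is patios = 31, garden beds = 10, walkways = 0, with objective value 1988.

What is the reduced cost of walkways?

Check each constraint at x*: stone 102/102 (tight); crew 196/196 (tight).
From A_Bᵀ y = c: 2·y_stone + 6·y_crew = 53; 4·y_stone + 1·y_crew = 34.5.
→ y_stone = 7 and y_crew = 6.5.
Reduced cost of walkways: c₃ − yᵀa₃ = 39.5 − (7·2 + 6.5·5) = 39.5 − 46.5 = -7.

-7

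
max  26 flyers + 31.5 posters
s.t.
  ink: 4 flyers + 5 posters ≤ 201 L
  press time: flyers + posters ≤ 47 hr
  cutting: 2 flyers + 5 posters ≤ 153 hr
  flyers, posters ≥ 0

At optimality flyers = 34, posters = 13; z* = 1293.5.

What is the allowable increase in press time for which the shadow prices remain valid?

3.25

Binding constraints: ink, press time. The basis is B = [[4,5],[1,1]] with det -1.
Per unit increase in press time, x* moves by d = (5, -4).
The basis stays optimal until posters reaches 0; allowable increase = 3.25 hr.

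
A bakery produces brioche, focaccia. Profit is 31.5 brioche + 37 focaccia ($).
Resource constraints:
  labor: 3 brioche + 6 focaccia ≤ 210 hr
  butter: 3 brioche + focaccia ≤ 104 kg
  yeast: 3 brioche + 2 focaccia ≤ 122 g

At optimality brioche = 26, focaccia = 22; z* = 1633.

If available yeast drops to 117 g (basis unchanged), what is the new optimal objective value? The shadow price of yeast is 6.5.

Δb = -5, so new z* = 1633 + (6.5)·(-5) = 1633 − 32.5 = 1600.5.

1600.5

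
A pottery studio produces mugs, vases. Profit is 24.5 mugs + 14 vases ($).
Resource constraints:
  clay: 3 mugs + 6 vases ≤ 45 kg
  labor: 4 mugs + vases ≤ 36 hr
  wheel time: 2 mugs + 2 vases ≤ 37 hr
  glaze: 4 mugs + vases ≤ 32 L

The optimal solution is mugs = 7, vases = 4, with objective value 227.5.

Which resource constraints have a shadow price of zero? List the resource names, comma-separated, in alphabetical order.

labor, wheel time

clay: 45/45 (binding)
labor: 32/36 (slack 4)
wheel time: 22/37 (slack 15)
glaze: 32/32 (binding)
By complementary slackness, a constraint with positive slack has shadow price 0 → labor, wheel time.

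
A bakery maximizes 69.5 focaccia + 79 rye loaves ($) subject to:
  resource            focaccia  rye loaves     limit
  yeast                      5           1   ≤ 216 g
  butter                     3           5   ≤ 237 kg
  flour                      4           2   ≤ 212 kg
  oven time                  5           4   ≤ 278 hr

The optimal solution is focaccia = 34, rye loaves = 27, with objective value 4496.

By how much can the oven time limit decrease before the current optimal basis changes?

88.4

Binding constraints: butter, oven time. The basis is B = [[3,5],[5,4]] with det -13.
Per unit decrease in oven time, x* moves by d = (-0.3846, 0.2308).
The basis stays optimal until focaccia reaches 0; allowable decrease = 88.4 hr.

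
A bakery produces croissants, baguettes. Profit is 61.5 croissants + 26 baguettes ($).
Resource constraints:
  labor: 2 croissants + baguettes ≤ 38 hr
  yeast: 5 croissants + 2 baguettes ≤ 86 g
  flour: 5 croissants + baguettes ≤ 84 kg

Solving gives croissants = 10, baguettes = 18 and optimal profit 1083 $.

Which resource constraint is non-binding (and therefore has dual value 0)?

flour

labor: 38/38 (binding)
yeast: 86/86 (binding)
flour: 68/84 (slack 16)
By complementary slackness, a constraint with positive slack has shadow price 0 → flour.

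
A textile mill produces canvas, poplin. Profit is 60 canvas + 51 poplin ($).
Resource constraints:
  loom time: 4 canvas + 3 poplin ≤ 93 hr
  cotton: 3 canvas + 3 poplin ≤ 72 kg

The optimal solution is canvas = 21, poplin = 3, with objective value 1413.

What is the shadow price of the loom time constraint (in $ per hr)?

9

Both loom time and cotton are binding at x*.
The binding rows give the dual system: 4·y_loom time + 3·y_cotton = 60 and 3·y_loom time + 3·y_cotton = 51.
This yields shadow prices y_loom time = 9, y_cotton = 8.
Shadow price of loom time = 9.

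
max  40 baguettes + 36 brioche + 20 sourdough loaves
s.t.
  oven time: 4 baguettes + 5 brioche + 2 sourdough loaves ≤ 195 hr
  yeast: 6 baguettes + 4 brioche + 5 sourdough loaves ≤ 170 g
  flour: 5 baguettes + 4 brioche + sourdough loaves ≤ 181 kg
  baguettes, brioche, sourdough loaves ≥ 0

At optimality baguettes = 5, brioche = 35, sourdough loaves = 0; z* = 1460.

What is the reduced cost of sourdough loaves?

-8

At the optimum: oven time uses 195 of 195 (binding); yeast uses 170 of 170 (binding); flour uses 165 of 181 (slack = 16).
Slack constraints have shadow price 0 (complementary slackness).
The binding rows give the dual system: 4·y_oven time + 6·y_yeast = 40 and 5·y_oven time + 4·y_yeast = 36.
Solving: y_oven time = 4, y_yeast = 4.
Reduced cost of sourdough loaves: c₃ − yᵀa₃ = 20 − (4·2 + 4·5) = 20 − 28 = -8.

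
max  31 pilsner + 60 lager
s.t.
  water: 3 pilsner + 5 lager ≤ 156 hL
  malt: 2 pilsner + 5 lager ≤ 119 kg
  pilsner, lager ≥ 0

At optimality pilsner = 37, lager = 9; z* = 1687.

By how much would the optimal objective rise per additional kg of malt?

5

Both water and malt are binding at x*.
The binding rows give the dual system: 3·y_water + 2·y_malt = 31 and 5·y_water + 5·y_malt = 60.
→ y_water = 7 and y_malt = 5.
Shadow price of malt = 5.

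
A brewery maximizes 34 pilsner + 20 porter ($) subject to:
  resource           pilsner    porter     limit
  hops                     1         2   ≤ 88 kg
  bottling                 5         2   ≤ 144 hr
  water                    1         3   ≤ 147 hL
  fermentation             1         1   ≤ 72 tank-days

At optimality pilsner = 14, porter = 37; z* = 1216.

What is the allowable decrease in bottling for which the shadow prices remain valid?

56

Binding constraints: hops, bottling. The basis is B = [[1,2],[5,2]] with det -8.
Per unit decrease in bottling, x* moves by d = (-0.25, 0.125).
The basis stays optimal until pilsner reaches 0; allowable decrease = 56 hr.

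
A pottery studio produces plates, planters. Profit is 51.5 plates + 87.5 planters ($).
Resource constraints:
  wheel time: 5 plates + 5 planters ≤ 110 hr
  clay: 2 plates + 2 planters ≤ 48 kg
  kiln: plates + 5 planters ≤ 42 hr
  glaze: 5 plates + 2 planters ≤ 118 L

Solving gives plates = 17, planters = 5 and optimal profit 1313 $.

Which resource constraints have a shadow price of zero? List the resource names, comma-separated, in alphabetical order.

clay, glaze

wheel time: 110/110 (binding)
clay: 44/48 (slack 4)
kiln: 42/42 (binding)
glaze: 95/118 (slack 23)
By complementary slackness, a constraint with positive slack has shadow price 0 → clay, glaze.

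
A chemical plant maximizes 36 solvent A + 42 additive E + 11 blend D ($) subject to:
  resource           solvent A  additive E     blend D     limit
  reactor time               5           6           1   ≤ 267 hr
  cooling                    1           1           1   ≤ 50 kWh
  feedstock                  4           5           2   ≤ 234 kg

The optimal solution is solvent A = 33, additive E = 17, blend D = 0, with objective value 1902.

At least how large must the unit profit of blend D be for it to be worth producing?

At the optimum: reactor time uses 267 of 267 (binding); cooling uses 50 of 50 (binding); feedstock uses 217 of 234 (slack = 17).
By complementary slackness, y = 0 for the non-binding constraint.
From A_Bᵀ y = c: 5·y_reactor time + 1·y_cooling = 36; 6·y_reactor time + 1·y_cooling = 42.
This yields shadow prices y_reactor time = 6, y_cooling = 6.
blend D enters the basis when its profit ≥ yᵀa₃ = 6·1 + 6·1 = 12.

12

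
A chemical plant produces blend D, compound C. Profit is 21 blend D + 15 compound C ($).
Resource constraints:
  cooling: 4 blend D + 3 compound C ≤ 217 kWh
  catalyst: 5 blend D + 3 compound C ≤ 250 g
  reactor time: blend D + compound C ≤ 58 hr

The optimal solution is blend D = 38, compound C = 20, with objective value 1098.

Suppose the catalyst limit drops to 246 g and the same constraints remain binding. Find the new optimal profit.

1086

Binding: catalyst and reactor time. Non-binding: cooling (5 unused).
Since cooling is not tight, its dual is 0.
Dual feasibility on the basic columns requires 5·y_catalyst + 1·y_reactor time = 21, 3·y_catalyst + 1·y_reactor time = 15.
→ y_catalyst = 3 and y_reactor time = 6.
Δz = y_catalyst·Δb = 3 × (-4) = -12, so new z* = 1098 − 12 = 1086.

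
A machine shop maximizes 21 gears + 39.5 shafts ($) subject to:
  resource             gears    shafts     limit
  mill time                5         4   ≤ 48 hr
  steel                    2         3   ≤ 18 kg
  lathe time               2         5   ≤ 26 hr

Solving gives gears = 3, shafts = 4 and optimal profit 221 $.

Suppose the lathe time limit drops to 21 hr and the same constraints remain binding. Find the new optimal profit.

At the optimum: mill time uses 31 of 48 (slack = 17); steel uses 18 of 18 (binding); lathe time uses 26 of 26 (binding).
By complementary slackness, y = 0 for the non-binding constraint.
From A_Bᵀ y = c: 2·y_steel + 2·y_lathe time = 21; 3·y_steel + 5·y_lathe time = 39.5.
Solving: y_steel = 6.5, y_lathe time = 4.
Δz = y_lathe time·Δb = 4 × (-5) = -20, so new z* = 221 − 20 = 201.

201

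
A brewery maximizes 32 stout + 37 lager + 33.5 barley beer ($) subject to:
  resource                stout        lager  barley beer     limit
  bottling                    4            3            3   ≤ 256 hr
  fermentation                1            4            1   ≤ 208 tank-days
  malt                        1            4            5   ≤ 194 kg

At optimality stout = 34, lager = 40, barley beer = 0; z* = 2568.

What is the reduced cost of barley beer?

-7.5

Check each constraint at x*: bottling 256/256 (tight); fermentation 194/208 (slack 14); malt 194/194 (tight).
By complementary slackness, y = 0 for the non-binding constraint.
Dual feasibility on the basic columns requires 4·y_bottling + 1·y_malt = 32, 3·y_bottling + 4·y_malt = 37.
Solving: y_bottling = 7, y_malt = 4.
Reduced cost of barley beer: c₃ − yᵀa₃ = 33.5 − (7·3 + 4·5) = 33.5 − 41 = -7.5.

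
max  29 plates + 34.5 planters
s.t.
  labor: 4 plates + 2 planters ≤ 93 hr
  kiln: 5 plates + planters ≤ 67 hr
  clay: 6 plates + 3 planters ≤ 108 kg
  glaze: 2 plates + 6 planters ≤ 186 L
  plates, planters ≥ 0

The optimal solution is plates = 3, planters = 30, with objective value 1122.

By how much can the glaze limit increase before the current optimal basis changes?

30

Binding constraints: clay, glaze. The basis is B = [[6,3],[2,6]] with det 30.
Per unit increase in glaze, x* moves by d = (-0.1, 0.2).
The basis stays optimal until plates reaches 0; allowable increase = 30 L.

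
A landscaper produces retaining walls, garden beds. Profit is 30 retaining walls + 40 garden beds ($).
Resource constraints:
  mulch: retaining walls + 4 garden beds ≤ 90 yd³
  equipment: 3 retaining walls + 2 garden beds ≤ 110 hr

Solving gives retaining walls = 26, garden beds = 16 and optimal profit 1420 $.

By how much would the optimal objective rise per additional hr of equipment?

At the optimum: mulch uses 90 of 90 (binding); equipment uses 110 of 110 (binding).
Dual feasibility on the basic columns requires 1·y_mulch + 3·y_equipment = 30, 4·y_mulch + 2·y_equipment = 40.
This yields shadow prices y_mulch = 6, y_equipment = 8.
Shadow price of equipment = 8.

8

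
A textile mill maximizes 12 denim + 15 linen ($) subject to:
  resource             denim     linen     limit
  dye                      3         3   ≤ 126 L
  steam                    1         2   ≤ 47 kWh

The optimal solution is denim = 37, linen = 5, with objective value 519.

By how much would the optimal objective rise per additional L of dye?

3

Check each constraint at x*: dye 126/126 (tight); steam 47/47 (tight).
Dual feasibility on the basic columns requires 3·y_dye + 1·y_steam = 12, 3·y_dye + 2·y_steam = 15.
→ y_dye = 3 and y_steam = 3.
Shadow price of dye = 3.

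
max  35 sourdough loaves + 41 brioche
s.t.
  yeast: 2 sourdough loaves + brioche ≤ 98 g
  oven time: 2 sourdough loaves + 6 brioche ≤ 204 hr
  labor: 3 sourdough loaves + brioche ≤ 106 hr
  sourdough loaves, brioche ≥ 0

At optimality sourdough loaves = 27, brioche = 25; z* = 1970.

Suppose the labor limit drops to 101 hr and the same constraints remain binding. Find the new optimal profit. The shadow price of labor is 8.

1930

Δb = -5, so new z* = 1970 + (8)·(-5) = 1970 − 40 = 1930.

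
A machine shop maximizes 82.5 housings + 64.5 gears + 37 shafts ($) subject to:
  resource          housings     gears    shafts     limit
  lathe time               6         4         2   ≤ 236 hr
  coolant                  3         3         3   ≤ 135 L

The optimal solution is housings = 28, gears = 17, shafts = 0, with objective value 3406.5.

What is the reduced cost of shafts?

-9.5

Both lathe time and coolant are binding at x*.
The binding rows give the dual system: 6·y_lathe time + 3·y_coolant = 82.5 and 4·y_lathe time + 3·y_coolant = 64.5.
This yields shadow prices y_lathe time = 9, y_coolant = 9.5.
Reduced cost of shafts: c₃ − yᵀa₃ = 37 − (9·2 + 9.5·3) = 37 − 46.5 = -9.5.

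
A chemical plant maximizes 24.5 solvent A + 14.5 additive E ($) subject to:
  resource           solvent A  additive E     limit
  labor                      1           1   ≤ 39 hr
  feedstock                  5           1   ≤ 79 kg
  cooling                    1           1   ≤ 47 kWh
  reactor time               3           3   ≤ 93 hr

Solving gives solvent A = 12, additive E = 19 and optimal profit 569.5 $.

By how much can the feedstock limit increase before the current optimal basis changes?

Binding constraints: feedstock, reactor time. The basis is B = [[5,1],[3,3]] with det 12.
Per unit increase in feedstock, x* moves by d = (0.25, -0.25).
The basis stays optimal until additive E reaches 0; allowable increase = 76 kg.

76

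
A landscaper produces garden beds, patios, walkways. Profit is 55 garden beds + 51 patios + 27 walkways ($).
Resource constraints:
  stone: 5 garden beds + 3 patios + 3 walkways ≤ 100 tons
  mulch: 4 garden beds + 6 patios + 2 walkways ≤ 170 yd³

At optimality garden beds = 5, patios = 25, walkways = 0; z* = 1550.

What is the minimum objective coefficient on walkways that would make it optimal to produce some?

31

Both stone and mulch are binding at x*.
Dual feasibility on the basic columns requires 5·y_stone + 4·y_mulch = 55, 3·y_stone + 6·y_mulch = 51.
Solving: y_stone = 7, y_mulch = 5.
walkways enters the basis when its profit ≥ yᵀa₃ = 7·3 + 5·2 = 31.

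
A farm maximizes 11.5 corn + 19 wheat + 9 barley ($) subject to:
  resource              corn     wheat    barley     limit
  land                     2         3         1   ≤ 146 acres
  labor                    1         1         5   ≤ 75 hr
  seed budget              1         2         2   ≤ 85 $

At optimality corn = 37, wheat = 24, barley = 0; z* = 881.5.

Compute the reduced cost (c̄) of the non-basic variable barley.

-2

Binding: land and seed budget. Non-binding: labor (14 unused).
Slack constraints have shadow price 0 (complementary slackness).
From A_Bᵀ y = c: 2·y_land + 1·y_seed budget = 11.5; 3·y_land + 2·y_seed budget = 19.
Solving: y_land = 4, y_seed budget = 3.5.
Reduced cost of barley: c₃ − yᵀa₃ = 9 − (4·1 + 3.5·2) = 9 − 11 = -2.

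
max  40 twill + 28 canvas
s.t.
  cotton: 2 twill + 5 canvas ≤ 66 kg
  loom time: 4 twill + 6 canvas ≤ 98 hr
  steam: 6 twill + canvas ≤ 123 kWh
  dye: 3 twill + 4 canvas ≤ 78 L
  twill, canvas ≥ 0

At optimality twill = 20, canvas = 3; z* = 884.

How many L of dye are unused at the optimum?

dye used = 3·20 + 4·3 = 72; slack = 78 − 72 = 6.

6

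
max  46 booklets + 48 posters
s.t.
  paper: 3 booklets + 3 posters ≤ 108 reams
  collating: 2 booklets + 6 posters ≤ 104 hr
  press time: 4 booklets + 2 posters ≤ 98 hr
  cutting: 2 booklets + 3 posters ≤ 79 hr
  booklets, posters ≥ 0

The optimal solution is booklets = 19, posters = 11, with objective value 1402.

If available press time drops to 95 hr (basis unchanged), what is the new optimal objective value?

Check each constraint at x*: paper 90/108 (slack 18); collating 104/104 (tight); press time 98/98 (tight); cutting 71/79 (slack 8).
Slack constraints have shadow price 0 (complementary slackness).
The binding rows give the dual system: 2·y_collating + 4·y_press time = 46 and 6·y_collating + 2·y_press time = 48.
→ y_collating = 5 and y_press time = 9.
Δz = y_press time·Δb = 9 × (-3) = -27, so new z* = 1402 − 27 = 1375.

1375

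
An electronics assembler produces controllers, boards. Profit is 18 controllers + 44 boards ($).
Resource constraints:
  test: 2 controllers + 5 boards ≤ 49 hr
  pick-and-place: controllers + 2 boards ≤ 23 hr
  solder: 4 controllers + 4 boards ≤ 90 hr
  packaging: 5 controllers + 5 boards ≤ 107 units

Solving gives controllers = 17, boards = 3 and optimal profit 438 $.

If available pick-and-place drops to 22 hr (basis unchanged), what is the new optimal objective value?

Binding: test and pick-and-place. Non-binding: solder (10 unused), packaging (7 unused).
Slack constraints have shadow price 0 (complementary slackness).
The binding rows give the dual system: 2·y_test + 1·y_pick-and-place = 18 and 5·y_test + 2·y_pick-and-place = 44.
Solving: y_test = 8, y_pick-and-place = 2.
Δz = y_pick-and-place·Δb = 2 × (-1) = -2, so new z* = 438 − 2 = 436.

436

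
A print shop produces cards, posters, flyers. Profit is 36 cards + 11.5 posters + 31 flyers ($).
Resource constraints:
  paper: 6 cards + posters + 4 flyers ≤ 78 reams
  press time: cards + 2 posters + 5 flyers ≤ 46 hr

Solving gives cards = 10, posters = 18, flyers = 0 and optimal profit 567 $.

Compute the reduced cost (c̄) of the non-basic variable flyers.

-6

Both paper and press time are binding at x*.
Dual feasibility on the basic columns requires 6·y_paper + 1·y_press time = 36, 1·y_paper + 2·y_press time = 11.5.
This yields shadow prices y_paper = 5.5, y_press time = 3.
Reduced cost of flyers: c₃ − yᵀa₃ = 31 − (5.5·4 + 3·5) = 31 − 37 = -6.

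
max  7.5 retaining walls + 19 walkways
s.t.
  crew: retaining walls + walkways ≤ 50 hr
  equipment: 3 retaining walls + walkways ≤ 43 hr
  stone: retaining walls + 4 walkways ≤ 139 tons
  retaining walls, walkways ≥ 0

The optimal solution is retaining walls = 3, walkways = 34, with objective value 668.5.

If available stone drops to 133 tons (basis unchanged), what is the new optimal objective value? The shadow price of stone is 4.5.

641.5

Δb = -6, so new z* = 668.5 + (4.5)·(-6) = 668.5 − 27 = 641.5.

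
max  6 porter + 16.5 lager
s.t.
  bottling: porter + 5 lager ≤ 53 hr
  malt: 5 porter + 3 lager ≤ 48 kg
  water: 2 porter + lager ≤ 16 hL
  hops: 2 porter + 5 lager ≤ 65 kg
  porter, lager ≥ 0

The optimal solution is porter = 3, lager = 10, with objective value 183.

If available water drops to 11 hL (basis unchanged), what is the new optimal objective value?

At the optimum: bottling uses 53 of 53 (binding); malt uses 45 of 48 (slack = 3); water uses 16 of 16 (binding); hops uses 56 of 65 (slack = 9).
By complementary slackness, y = 0 for the non-binding constraints.
Dual feasibility on the basic columns requires 1·y_bottling + 2·y_water = 6, 5·y_bottling + 1·y_water = 16.5.
Solving: y_bottling = 3, y_water = 1.5.
Δz = y_water·Δb = 1.5 × (-5) = -7.5, so new z* = 183 − 7.5 = 175.5.

175.5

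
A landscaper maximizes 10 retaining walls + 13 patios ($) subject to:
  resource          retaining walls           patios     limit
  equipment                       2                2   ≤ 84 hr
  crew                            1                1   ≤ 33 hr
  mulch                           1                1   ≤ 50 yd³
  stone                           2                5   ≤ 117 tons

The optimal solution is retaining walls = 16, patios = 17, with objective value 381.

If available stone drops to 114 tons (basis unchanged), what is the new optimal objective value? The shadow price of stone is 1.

Δb = -3, so new z* = 381 + (1)·(-3) = 381 − 3 = 378.

378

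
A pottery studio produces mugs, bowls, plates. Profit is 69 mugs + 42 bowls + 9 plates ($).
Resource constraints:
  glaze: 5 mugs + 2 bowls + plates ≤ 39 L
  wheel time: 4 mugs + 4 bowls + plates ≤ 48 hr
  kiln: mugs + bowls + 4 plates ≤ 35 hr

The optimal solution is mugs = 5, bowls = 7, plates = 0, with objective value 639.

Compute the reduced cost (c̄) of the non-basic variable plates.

At the optimum: glaze uses 39 of 39 (binding); wheel time uses 48 of 48 (binding); kiln uses 12 of 35 (slack = 23).
Slack constraints have shadow price 0 (complementary slackness).
Dual feasibility on the basic columns requires 5·y_glaze + 4·y_wheel time = 69, 2·y_glaze + 4·y_wheel time = 42.
→ y_glaze = 9 and y_wheel time = 6.
Reduced cost of plates: c₃ − yᵀa₃ = 9 − (9·1 + 6·1) = 9 − 15 = -6.

-6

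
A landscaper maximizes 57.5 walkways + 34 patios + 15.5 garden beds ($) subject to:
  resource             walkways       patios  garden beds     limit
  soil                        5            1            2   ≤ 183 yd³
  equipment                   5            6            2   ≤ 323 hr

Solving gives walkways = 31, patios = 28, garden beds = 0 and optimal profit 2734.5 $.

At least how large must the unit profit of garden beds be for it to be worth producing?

23

Both soil and equipment are binding at x*.
From A_Bᵀ y = c: 5·y_soil + 5·y_equipment = 57.5; 1·y_soil + 6·y_equipment = 34.
Solving: y_soil = 7, y_equipment = 4.5.
garden beds enters the basis when its profit ≥ yᵀa₃ = 7·2 + 4.5·2 = 23.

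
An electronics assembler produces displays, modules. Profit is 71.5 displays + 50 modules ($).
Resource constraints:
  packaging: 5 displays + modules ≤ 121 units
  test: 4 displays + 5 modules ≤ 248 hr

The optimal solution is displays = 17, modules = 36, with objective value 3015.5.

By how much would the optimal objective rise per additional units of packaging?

At the optimum: packaging uses 121 of 121 (binding); test uses 248 of 248 (binding).
From A_Bᵀ y = c: 5·y_packaging + 4·y_test = 71.5; 1·y_packaging + 5·y_test = 50.
Solving: y_packaging = 7.5, y_test = 8.5.
Shadow price of packaging = 7.5.

7.5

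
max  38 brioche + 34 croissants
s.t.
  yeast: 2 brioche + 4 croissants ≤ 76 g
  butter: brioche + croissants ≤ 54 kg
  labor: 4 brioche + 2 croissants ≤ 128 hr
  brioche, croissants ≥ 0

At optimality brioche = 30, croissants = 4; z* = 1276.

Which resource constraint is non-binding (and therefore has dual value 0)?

yeast: 76/76 (binding)
butter: 34/54 (slack 20)
labor: 128/128 (binding)
By complementary slackness, a constraint with positive slack has shadow price 0 → butter.

butter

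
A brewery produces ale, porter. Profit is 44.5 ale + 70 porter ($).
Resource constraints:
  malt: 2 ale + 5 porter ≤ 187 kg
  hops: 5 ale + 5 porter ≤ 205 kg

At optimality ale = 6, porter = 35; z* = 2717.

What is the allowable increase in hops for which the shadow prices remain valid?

262.5

Binding constraints: malt, hops. The basis is B = [[2,5],[5,5]] with det -15.
Per unit increase in hops, x* moves by d = (0.3333, -0.1333).
The basis stays optimal until porter reaches 0; allowable increase = 262.5 kg.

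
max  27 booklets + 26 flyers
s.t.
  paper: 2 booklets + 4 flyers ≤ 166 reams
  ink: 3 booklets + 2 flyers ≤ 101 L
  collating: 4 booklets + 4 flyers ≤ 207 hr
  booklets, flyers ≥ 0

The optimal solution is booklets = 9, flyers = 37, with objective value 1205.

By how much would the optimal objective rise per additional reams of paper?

Check each constraint at x*: paper 166/166 (tight); ink 101/101 (tight); collating 184/207 (slack 23).
Since collating is not tight, its dual is 0.
Dual feasibility on the basic columns requires 2·y_paper + 3·y_ink = 27, 4·y_paper + 2·y_ink = 26.
→ y_paper = 3 and y_ink = 7.
Shadow price of paper = 3.

3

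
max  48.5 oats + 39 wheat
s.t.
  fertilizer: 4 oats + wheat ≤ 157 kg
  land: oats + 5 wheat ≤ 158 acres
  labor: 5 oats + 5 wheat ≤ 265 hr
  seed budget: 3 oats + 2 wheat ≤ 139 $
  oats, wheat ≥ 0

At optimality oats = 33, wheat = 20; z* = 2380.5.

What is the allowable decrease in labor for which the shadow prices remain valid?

5

Binding constraints: labor, seed budget. The basis is B = [[5,5],[3,2]] with det -5.
Per unit decrease in labor, x* moves by d = (0.4, -0.6).
The basis stays optimal until fertilizer becomes binding; allowable decrease = 5 hr.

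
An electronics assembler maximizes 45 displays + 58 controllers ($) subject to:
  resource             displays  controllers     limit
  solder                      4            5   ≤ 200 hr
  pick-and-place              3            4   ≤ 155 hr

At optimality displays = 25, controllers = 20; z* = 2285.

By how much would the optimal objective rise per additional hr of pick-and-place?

7

Both solder and pick-and-place are binding at x*.
The binding rows give the dual system: 4·y_solder + 3·y_pick-and-place = 45 and 5·y_solder + 4·y_pick-and-place = 58.
This yields shadow prices y_solder = 6, y_pick-and-place = 7.
Shadow price of pick-and-place = 7.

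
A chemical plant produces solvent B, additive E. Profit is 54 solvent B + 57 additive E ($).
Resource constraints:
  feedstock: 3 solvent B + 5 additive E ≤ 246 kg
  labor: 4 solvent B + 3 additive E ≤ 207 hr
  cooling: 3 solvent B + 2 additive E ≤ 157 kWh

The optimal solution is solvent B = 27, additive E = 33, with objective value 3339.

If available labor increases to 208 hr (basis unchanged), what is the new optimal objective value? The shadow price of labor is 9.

Δb = 1, so new z* = 3339 + (9)·(1) = 3339 + 9 = 3348.

3348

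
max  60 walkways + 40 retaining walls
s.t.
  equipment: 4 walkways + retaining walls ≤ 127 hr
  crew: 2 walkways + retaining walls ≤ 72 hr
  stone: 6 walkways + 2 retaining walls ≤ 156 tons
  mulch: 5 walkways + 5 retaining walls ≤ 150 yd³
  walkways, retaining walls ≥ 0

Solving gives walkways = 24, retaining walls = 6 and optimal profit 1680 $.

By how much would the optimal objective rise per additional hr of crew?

0

At the optimum: equipment uses 102 of 127 (slack = 25); crew uses 54 of 72 (slack = 18); stone uses 156 of 156 (binding); mulch uses 150 of 150 (binding).
Since equipment, crew are not tight, their duals are 0.
Dual feasibility on the basic columns requires 6·y_stone + 5·y_mulch = 60, 2·y_stone + 5·y_mulch = 40.
→ y_stone = 5 and y_mulch = 6.
Shadow price of crew = 0.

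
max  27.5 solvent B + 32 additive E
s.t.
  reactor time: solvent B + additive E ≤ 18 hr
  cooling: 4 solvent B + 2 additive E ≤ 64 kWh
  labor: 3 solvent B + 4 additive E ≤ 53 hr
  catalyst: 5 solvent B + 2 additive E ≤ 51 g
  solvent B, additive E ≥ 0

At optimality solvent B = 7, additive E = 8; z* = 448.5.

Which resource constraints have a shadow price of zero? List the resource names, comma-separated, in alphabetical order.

reactor time: 15/18 (slack 3)
cooling: 44/64 (slack 20)
labor: 53/53 (binding)
catalyst: 51/51 (binding)
By complementary slackness, a constraint with positive slack has shadow price 0 → cooling, reactor time.

cooling, reactor time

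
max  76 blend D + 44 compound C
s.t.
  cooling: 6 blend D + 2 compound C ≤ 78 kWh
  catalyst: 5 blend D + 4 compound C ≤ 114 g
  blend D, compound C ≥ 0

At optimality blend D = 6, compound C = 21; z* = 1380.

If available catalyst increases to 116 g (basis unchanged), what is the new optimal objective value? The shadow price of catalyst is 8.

1396

Δb = 2, so new z* = 1380 + (8)·(2) = 1380 + 16 = 1396.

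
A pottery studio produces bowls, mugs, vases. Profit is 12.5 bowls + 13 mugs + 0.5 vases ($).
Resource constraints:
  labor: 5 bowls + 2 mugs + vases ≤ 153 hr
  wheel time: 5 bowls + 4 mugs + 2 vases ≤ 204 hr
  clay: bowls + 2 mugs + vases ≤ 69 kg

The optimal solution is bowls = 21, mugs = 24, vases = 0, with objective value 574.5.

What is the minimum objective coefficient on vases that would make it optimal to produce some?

At the optimum: labor uses 153 of 153 (binding); wheel time uses 201 of 204 (slack = 3); clay uses 69 of 69 (binding).
Since wheel time is not tight, its dual is 0.
From A_Bᵀ y = c: 5·y_labor + 1·y_clay = 12.5; 2·y_labor + 2·y_clay = 13.
This yields shadow prices y_labor = 1.5, y_clay = 5.
vases enters the basis when its profit ≥ yᵀa₃ = 1.5·1 + 5·1 = 6.5.

6.5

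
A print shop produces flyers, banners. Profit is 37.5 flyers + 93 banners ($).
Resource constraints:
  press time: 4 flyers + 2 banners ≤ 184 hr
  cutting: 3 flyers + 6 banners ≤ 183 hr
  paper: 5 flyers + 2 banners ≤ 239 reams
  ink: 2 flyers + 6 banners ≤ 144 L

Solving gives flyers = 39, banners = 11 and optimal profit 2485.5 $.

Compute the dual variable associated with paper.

0

Binding: cutting and ink. Non-binding: press time (6 unused), paper (22 unused).
Slack constraints have shadow price 0 (complementary slackness).
Dual feasibility on the basic columns requires 3·y_cutting + 2·y_ink = 37.5, 6·y_cutting + 6·y_ink = 93.
This yields shadow prices y_cutting = 6.5, y_ink = 9.
Shadow price of paper = 0.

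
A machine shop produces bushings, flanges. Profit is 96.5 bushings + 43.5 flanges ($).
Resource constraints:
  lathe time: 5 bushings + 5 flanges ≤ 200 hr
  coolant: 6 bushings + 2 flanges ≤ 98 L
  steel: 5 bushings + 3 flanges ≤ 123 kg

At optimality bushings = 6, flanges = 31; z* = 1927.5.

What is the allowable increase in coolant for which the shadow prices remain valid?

49.6

Binding constraints: coolant, steel. The basis is B = [[6,2],[5,3]] with det 8.
Per unit increase in coolant, x* moves by d = (0.375, -0.625).
The basis stays optimal until flanges reaches 0; allowable increase = 49.6 L.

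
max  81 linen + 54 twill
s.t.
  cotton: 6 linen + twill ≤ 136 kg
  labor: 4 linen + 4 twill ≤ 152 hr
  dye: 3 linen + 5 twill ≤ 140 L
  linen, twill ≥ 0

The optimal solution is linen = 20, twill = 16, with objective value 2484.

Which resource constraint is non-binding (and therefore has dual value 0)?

labor

cotton: 136/136 (binding)
labor: 144/152 (slack 8)
dye: 140/140 (binding)
By complementary slackness, a constraint with positive slack has shadow price 0 → labor.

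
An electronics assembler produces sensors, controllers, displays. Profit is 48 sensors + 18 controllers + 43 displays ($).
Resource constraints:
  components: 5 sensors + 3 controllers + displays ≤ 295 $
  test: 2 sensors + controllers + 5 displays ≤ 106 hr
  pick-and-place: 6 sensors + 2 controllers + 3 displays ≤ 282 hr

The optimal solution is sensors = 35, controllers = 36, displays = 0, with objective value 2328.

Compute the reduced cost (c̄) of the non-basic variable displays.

-5

At the optimum: components uses 283 of 295 (slack = 12); test uses 106 of 106 (binding); pick-and-place uses 282 of 282 (binding).
By complementary slackness, y = 0 for the non-binding constraint.
From A_Bᵀ y = c: 2·y_test + 6·y_pick-and-place = 48; 1·y_test + 2·y_pick-and-place = 18.
Solving: y_test = 6, y_pick-and-place = 6.
Reduced cost of displays: c₃ − yᵀa₃ = 43 − (6·5 + 6·3) = 43 − 48 = -5.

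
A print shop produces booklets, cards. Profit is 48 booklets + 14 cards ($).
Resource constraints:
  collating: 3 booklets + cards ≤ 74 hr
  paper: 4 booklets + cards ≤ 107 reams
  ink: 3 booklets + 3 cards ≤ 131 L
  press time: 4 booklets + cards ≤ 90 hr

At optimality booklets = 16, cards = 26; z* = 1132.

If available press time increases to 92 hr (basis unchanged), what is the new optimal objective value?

1144

Check each constraint at x*: collating 74/74 (tight); paper 90/107 (slack 17); ink 126/131 (slack 5); press time 90/90 (tight).
Slack constraints have shadow price 0 (complementary slackness).
The binding rows give the dual system: 3·y_collating + 4·y_press time = 48 and 1·y_collating + 1·y_press time = 14.
Solving: y_collating = 8, y_press time = 6.
Δz = y_press time·Δb = 6 × (2) = 12, so new z* = 1132 + 12 = 1144.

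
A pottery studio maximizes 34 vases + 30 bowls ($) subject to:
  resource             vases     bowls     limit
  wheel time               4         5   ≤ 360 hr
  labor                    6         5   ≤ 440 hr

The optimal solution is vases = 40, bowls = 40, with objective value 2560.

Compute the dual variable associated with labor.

5

Both wheel time and labor are binding at x*.
The binding rows give the dual system: 4·y_wheel time + 6·y_labor = 34 and 5·y_wheel time + 5·y_labor = 30.
Solving: y_wheel time = 1, y_labor = 5.
Shadow price of labor = 5.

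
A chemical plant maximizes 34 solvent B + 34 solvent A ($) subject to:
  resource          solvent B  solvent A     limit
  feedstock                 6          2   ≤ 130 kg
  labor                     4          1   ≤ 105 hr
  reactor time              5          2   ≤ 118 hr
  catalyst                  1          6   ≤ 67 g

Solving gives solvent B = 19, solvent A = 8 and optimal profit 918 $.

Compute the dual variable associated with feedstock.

Binding: feedstock and catalyst. Non-binding: labor (21 unused), reactor time (7 unused).
By complementary slackness, y = 0 for the non-binding constraints.
From A_Bᵀ y = c: 6·y_feedstock + 1·y_catalyst = 34; 2·y_feedstock + 6·y_catalyst = 34.
→ y_feedstock = 5 and y_catalyst = 4.
Shadow price of feedstock = 5.

5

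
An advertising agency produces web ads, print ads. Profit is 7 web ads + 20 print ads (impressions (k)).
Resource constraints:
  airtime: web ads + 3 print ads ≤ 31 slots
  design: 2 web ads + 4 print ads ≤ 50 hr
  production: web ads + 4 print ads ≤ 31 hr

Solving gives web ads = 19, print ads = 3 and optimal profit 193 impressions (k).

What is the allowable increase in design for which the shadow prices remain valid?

12

Binding constraints: design, production. The basis is B = [[2,4],[1,4]] with det 4.
Per unit increase in design, x* moves by d = (1, -0.25).
The basis stays optimal until print ads reaches 0; allowable increase = 12 hr.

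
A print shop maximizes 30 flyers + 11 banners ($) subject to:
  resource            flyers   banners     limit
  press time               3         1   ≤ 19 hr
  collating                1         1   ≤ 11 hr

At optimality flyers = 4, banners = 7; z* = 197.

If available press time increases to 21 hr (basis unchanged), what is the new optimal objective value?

Both press time and collating are binding at x*.
From A_Bᵀ y = c: 3·y_press time + 1·y_collating = 30; 1·y_press time + 1·y_collating = 11.
This yields shadow prices y_press time = 9.5, y_collating = 1.5.
Δz = y_press time·Δb = 9.5 × (2) = 19, so new z* = 197 + 19 = 216.

216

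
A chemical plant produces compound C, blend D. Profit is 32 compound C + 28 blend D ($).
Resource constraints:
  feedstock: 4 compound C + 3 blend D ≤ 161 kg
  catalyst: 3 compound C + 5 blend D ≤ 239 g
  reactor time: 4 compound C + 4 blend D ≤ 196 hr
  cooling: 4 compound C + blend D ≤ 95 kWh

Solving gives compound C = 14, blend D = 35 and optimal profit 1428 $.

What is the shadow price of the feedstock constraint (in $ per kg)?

4

Check each constraint at x*: feedstock 161/161 (tight); catalyst 217/239 (slack 22); reactor time 196/196 (tight); cooling 91/95 (slack 4).
Since catalyst, cooling are not tight, their duals are 0.
From A_Bᵀ y = c: 4·y_feedstock + 4·y_reactor time = 32; 3·y_feedstock + 4·y_reactor time = 28.
→ y_feedstock = 4 and y_reactor time = 4.
Shadow price of feedstock = 4.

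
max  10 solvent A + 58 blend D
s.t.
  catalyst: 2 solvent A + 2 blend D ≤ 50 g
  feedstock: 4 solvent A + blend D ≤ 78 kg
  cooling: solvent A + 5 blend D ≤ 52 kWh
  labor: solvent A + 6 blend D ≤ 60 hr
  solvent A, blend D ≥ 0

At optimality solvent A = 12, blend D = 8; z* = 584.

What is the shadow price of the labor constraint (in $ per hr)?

Binding: cooling and labor. Non-binding: catalyst (10 unused), feedstock (22 unused).
Since catalyst, feedstock are not tight, their duals are 0.
Dual feasibility on the basic columns requires 1·y_cooling + 1·y_labor = 10, 5·y_cooling + 6·y_labor = 58.
Solving: y_cooling = 2, y_labor = 8.
Shadow price of labor = 8.

8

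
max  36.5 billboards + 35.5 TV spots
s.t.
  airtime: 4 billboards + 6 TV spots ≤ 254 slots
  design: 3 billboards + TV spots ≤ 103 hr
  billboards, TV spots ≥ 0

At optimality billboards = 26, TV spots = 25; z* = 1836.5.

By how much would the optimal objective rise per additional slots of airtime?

Check each constraint at x*: airtime 254/254 (tight); design 103/103 (tight).
From A_Bᵀ y = c: 4·y_airtime + 3·y_design = 36.5; 6·y_airtime + 1·y_design = 35.5.
Solving: y_airtime = 5, y_design = 5.5.
Shadow price of airtime = 5.

5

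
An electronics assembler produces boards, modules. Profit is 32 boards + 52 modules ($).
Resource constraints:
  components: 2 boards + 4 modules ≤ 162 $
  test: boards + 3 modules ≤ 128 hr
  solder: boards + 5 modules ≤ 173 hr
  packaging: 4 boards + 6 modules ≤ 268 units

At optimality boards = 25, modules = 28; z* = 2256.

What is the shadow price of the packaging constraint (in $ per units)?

At the optimum: components uses 162 of 162 (binding); test uses 109 of 128 (slack = 19); solder uses 165 of 173 (slack = 8); packaging uses 268 of 268 (binding).
Slack constraints have shadow price 0 (complementary slackness).
The binding rows give the dual system: 2·y_components + 4·y_packaging = 32 and 4·y_components + 6·y_packaging = 52.
This yields shadow prices y_components = 4, y_packaging = 6.
Shadow price of packaging = 6.

6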